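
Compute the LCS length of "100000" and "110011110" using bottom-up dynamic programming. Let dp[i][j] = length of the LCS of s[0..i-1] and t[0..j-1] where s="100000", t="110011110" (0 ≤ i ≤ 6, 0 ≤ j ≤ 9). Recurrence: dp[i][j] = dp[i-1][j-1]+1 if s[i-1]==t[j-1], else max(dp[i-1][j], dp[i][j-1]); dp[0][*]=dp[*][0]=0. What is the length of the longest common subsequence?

4

   ''  1  1  0  0  1  1  1  1  0
''  0  0  0  0  0  0  0  0  0  0
 1  0  1  1  1  1  1  1  1  1  1
 0  0  1  1  2  2  2  2  2  2  2
 0  0  1  1  2  3  3  3  3  3  3
 0  0  1  1  2  3  3  3  3  3  4
 0  0  1  1  2  3  3  3  3  3  4
 0  0  1  1  2  3  3  3  3  3  4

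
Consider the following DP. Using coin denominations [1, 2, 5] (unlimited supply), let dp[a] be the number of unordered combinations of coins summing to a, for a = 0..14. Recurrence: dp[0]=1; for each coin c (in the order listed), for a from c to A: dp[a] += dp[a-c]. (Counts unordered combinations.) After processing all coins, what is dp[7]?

6

after  coin     0     1     2     3     4     5     6     7     8     9    10    11    12    13    14
          1     1     1     1     1     1     1     1     1     1     1     1     1     1     1     1
          2     1     1     2     2     3     3     4     4     5     5     6     6     7     7     8
          5     1     1     2     2     3     4     5     6     7     8    10    11    13    14    16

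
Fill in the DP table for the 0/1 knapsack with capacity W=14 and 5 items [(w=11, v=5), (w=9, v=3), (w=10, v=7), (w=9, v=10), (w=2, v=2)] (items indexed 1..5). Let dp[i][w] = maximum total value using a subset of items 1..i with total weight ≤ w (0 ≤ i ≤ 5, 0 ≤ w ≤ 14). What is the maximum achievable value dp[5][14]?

12

i\w   0   1   2   3   4   5   6   7   8   9  10  11  12  13  14
  0   0   0   0   0   0   0   0   0   0   0   0   0   0   0   0
  1   0   0   0   0   0   0   0   0   0   0   0   5   5   5   5
  2   0   0   0   0   0   0   0   0   0   3   3   5   5   5   5
  3   0   0   0   0   0   0   0   0   0   3   7   7   7   7   7
  4   0   0   0   0   0   0   0   0   0  10  10  10  10  10  10
  5   0   0   2   2   2   2   2   2   2  10  10  12  12  12  12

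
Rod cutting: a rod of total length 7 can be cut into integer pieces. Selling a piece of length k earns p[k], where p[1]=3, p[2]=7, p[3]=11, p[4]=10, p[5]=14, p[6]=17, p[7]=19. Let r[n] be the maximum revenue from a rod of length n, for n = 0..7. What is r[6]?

22

   n    0    1    2    3    4    5    6    7
r[n]    0    3    7   11   14   18   22   25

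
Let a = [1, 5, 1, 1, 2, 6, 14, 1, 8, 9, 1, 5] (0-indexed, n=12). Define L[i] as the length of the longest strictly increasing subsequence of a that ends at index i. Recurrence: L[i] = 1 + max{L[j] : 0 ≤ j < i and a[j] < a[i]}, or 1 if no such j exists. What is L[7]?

1

   i    0    1    2    3    4    5    6    7    8    9   10   11
a[i]    1    5    1    1    2    6   14    1    8    9    1    5
L[i]    1    2    1    1    2    3    4    1    4    5    1    3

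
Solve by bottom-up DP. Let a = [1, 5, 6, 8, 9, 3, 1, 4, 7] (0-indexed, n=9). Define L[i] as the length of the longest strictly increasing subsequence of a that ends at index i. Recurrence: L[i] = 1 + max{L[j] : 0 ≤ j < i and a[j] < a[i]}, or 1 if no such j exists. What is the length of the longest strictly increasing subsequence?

   i    0    1    2    3    4    5    6    7    8
a[i]    1    5    6    8    9    3    1    4    7
L[i]    1    2    3    4    5    2    1    3    4

5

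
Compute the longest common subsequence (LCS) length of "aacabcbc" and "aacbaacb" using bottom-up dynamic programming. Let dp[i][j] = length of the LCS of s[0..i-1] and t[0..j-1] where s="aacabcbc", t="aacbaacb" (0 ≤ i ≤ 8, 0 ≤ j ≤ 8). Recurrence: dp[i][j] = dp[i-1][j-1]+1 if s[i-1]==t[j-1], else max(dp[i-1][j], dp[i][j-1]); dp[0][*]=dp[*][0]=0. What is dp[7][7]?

5

   ''  a  a  c  b  a  a  c  b
''  0  0  0  0  0  0  0  0  0
 a  0  1  1  1  1  1  1  1  1
 a  0  1  2  2  2  2  2  2  2
 c  0  1  2  3  3  3  3  3  3
 a  0  1  2  3  3  4  4  4  4
 b  0  1  2  3  4  4  4  4  5
 c  0  1  2  3  4  4  4  5  5
 b  0  1  2  3  4  4  4  5  6
 c  0  1  2  3  4  4  4  5  6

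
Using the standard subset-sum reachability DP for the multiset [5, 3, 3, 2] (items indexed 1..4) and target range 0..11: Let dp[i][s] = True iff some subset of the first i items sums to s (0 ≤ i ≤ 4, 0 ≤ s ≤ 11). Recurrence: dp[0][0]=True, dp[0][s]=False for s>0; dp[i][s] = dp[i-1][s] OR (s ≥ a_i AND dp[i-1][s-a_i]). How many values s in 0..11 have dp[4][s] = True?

i\s   0   1   2   3   4   5   6   7   8   9  10  11
  0   T   F   F   F   F   F   F   F   F   F   F   F
  1   T   F   F   F   F   T   F   F   F   F   F   F
  2   T   F   F   T   F   T   F   F   T   F   F   F
  3   T   F   F   T   F   T   T   F   T   F   F   T
  4   T   F   T   T   F   T   T   T   T   F   T   T

9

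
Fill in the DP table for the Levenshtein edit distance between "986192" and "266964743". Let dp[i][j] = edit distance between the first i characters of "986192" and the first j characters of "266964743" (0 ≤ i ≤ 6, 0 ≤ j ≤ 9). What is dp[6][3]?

   ''  2  6  6  9  6  4  7  4  3
''  0  1  2  3  4  5  6  7  8  9
 9  1  1  2  3  3  4  5  6  7  8
 8  2  2  2  3  4  4  5  6  7  8
 6  3  3  2  2  3  4  5  6  7  8
 1  4  4  3  3  3  4  5  6  7  8
 9  5  5  4  4  3  4  5  6  7  8
 2  6  5  5  5  4  4  5  6  7  8

5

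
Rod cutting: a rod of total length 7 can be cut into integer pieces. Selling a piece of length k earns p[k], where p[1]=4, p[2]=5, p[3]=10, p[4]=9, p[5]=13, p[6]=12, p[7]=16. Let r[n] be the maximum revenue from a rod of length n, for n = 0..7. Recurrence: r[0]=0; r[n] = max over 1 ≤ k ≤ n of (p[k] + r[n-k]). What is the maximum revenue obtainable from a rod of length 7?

   n    0    1    2    3    4    5    6    7
r[n]    0    4    8   12   16   20   24   28

28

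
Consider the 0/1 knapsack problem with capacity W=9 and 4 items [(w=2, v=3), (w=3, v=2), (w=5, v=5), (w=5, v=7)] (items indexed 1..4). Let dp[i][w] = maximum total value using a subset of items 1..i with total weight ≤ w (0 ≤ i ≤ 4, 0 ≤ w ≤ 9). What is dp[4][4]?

3

i\w   0   1   2   3   4   5   6   7   8   9
  0   0   0   0   0   0   0   0   0   0   0
  1   0   0   3   3   3   3   3   3   3   3
  2   0   0   3   3   3   5   5   5   5   5
  3   0   0   3   3   3   5   5   8   8   8
  4   0   0   3   3   3   7   7  10  10  10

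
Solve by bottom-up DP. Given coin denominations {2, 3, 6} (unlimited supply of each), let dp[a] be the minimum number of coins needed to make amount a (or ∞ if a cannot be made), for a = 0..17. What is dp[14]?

3

 a  0  1  2  3  4  5  6  7  8  9 10 11 12 13 14 15 16 17
dp  0  -  1  1  2  2  1  3  2  2  3  3  2  4  3  3  4  4
(- denotes ∞ / unreachable)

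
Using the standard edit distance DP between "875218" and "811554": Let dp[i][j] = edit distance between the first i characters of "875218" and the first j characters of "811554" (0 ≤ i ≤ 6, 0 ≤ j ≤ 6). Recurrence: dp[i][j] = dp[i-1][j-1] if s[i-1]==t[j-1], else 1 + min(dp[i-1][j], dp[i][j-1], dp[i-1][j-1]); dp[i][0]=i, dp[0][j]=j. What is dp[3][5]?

   ''  8  1  1  5  5  4
''  0  1  2  3  4  5  6
 8  1  0  1  2  3  4  5
 7  2  1  1  2  3  4  5
 5  3  2  2  2  2  3  4
 2  4  3  3  3  3  3  4
 1  5  4  3  3  4  4  4
 8  6  5  4  4  4  5  5

3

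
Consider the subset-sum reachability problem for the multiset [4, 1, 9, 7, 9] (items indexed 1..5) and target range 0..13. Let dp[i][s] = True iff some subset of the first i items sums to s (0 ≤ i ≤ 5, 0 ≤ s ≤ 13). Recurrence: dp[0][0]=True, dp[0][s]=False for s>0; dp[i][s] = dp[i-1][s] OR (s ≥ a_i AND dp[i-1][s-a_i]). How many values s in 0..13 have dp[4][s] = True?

i\s   0   1   2   3   4   5   6   7   8   9  10  11  12  13
  0   T   F   F   F   F   F   F   F   F   F   F   F   F   F
  1   T   F   F   F   T   F   F   F   F   F   F   F   F   F
  2   T   T   F   F   T   T   F   F   F   F   F   F   F   F
  3   T   T   F   F   T   T   F   F   F   T   T   F   F   T
  4   T   T   F   F   T   T   F   T   T   T   T   T   T   T
  5   T   T   F   F   T   T   F   T   T   T   T   T   T   T

11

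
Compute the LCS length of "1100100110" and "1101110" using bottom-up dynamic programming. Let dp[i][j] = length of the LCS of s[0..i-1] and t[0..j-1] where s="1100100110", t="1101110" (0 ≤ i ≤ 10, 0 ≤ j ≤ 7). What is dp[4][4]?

3

   ''  1  1  0  1  1  1  0
''  0  0  0  0  0  0  0  0
 1  0  1  1  1  1  1  1  1
 1  0  1  2  2  2  2  2  2
 0  0  1  2  3  3  3  3  3
 0  0  1  2  3  3  3  3  4
 1  0  1  2  3  4  4  4  4
 0  0  1  2  3  4  4  4  5
 0  0  1  2  3  4  4  4  5
 1  0  1  2  3  4  5  5  5
 1  0  1  2  3  4  5  6  6
 0  0  1  2  3  4  5  6  7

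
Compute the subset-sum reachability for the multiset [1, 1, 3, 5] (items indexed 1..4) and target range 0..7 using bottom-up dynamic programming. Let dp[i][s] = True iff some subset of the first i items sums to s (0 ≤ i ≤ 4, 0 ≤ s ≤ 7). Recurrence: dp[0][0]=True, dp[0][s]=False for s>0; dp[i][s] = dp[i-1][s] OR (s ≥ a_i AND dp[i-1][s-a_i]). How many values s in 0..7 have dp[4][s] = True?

i\s   0   1   2   3   4   5   6   7
  0   T   F   F   F   F   F   F   F
  1   T   T   F   F   F   F   F   F
  2   T   T   T   F   F   F   F   F
  3   T   T   T   T   T   T   F   F
  4   T   T   T   T   T   T   T   T

8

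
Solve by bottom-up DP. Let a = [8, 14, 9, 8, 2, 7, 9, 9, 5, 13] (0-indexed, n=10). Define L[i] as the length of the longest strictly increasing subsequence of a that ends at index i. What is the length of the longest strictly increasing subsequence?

   i    0    1    2    3    4    5    6    7    8    9
a[i]    8   14    9    8    2    7    9    9    5   13
L[i]    1    2    2    1    1    2    3    3    2    4

4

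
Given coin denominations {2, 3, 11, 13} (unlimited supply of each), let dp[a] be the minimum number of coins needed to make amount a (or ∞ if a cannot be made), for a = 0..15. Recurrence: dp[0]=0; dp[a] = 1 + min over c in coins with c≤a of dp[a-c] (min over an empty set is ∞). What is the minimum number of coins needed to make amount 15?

2

 a  0  1  2  3  4  5  6  7  8  9 10 11 12 13 14 15
dp  0  -  1  1  2  2  2  3  3  3  4  1  4  1  2  2
(- denotes ∞ / unreachable)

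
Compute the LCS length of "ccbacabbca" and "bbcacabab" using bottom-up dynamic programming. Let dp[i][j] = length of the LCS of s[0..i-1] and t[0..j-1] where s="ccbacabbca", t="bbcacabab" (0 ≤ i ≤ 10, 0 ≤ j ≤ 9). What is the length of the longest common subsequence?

6

   ''  b  b  c  a  c  a  b  a  b
''  0  0  0  0  0  0  0  0  0  0
 c  0  0  0  1  1  1  1  1  1  1
 c  0  0  0  1  1  2  2  2  2  2
 b  0  1  1  1  1  2  2  3  3  3
 a  0  1  1  1  2  2  3  3  4  4
 c  0  1  1  2  2  3  3  3  4  4
 a  0  1  1  2  3  3  4  4  4  4
 b  0  1  2  2  3  3  4  5  5  5
 b  0  1  2  2  3  3  4  5  5  6
 c  0  1  2  3  3  4  4  5  5  6
 a  0  1  2  3  4  4  5  5  6  6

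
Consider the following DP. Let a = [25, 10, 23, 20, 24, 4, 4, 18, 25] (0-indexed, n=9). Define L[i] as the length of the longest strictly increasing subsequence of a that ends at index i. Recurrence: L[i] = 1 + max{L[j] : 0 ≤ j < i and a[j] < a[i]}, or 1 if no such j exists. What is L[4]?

3

   i    0    1    2    3    4    5    6    7    8
a[i]   25   10   23   20   24    4    4   18   25
L[i]    1    1    2    2    3    1    1    2    4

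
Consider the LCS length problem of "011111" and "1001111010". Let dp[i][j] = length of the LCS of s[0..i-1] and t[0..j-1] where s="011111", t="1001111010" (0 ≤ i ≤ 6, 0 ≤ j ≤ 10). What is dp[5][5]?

3

   ''  1  0  0  1  1  1  1  0  1  0
''  0  0  0  0  0  0  0  0  0  0  0
 0  0  0  1  1  1  1  1  1  1  1  1
 1  0  1  1  1  2  2  2  2  2  2  2
 1  0  1  1  1  2  3  3  3  3  3  3
 1  0  1  1  1  2  3  4  4  4  4  4
 1  0  1  1  1  2  3  4  5  5  5  5
 1  0  1  1  1  2  3  4  5  5  6  6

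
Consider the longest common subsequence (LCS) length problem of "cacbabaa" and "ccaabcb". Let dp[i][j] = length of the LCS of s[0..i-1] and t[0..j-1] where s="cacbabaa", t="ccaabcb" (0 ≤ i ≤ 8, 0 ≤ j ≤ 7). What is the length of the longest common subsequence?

   ''  c  c  a  a  b  c  b
''  0  0  0  0  0  0  0  0
 c  0  1  1  1  1  1  1  1
 a  0  1  1  2  2  2  2  2
 c  0  1  2  2  2  2  3  3
 b  0  1  2  2  2  3  3  4
 a  0  1  2  3  3  3  3  4
 b  0  1  2  3  3  4  4  4
 a  0  1  2  3  4  4  4  4
 a  0  1  2  3  4  4  4  4

4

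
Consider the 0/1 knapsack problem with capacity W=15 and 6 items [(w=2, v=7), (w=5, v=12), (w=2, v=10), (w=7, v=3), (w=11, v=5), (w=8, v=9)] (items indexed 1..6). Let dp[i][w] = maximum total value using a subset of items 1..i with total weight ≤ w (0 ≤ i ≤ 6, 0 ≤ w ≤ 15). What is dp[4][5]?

17

i\w   0   1   2   3   4   5   6   7   8   9  10  11  12  13  14  15
  0   0   0   0   0   0   0   0   0   0   0   0   0   0   0   0   0
  1   0   0   7   7   7   7   7   7   7   7   7   7   7   7   7   7
  2   0   0   7   7   7  12  12  19  19  19  19  19  19  19  19  19
  3   0   0  10  10  17  17  17  22  22  29  29  29  29  29  29  29
  4   0   0  10  10  17  17  17  22  22  29  29  29  29  29  29  29
  5   0   0  10  10  17  17  17  22  22  29  29  29  29  29  29  29
  6   0   0  10  10  17  17  17  22  22  29  29  29  29  29  29  31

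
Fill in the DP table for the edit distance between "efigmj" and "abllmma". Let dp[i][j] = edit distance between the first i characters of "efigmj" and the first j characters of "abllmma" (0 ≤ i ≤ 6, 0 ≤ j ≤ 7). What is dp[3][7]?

7

   ''  a  b  l  l  m  m  a
''  0  1  2  3  4  5  6  7
 e  1  1  2  3  4  5  6  7
 f  2  2  2  3  4  5  6  7
 i  3  3  3  3  4  5  6  7
 g  4  4  4  4  4  5  6  7
 m  5  5  5  5  5  4  5  6
 j  6  6  6  6  6  5  5  6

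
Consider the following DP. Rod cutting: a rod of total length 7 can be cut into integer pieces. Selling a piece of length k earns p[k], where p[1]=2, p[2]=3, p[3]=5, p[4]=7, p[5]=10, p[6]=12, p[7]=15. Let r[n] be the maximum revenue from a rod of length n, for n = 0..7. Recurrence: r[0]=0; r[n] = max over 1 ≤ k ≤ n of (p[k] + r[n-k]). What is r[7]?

15

   n    0    1    2    3    4    5    6    7
r[n]    0    2    4    6    8   10   12   15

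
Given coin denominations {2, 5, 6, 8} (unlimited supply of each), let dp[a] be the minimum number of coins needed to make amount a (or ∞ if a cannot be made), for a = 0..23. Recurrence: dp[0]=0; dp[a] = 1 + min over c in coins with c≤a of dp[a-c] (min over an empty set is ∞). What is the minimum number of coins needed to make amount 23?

 a  0  1  2  3  4  5  6  7  8  9 10 11 12 13 14 15 16 17 18 19 20 21 22 23
dp  0  -  1  -  2  1  1  2  1  3  2  2  2  2  2  3  2  3  3  3  3  3  3  4
(- denotes ∞ / unreachable)

4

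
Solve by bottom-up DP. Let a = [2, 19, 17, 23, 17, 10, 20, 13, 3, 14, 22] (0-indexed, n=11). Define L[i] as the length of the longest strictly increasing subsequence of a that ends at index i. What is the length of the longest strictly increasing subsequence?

   i    0    1    2    3    4    5    6    7    8    9   10
a[i]    2   19   17   23   17   10   20   13    3   14   22
L[i]    1    2    2    3    2    2    3    3    2    4    5

5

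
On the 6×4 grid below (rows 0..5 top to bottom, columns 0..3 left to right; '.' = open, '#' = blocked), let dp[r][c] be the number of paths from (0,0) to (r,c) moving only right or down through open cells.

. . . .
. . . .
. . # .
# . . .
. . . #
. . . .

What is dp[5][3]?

r\c   0   1   2   3
  0   1   1   1   1
  1   1   2   3   4
  2   1   3   0   4
  3   0   3   3   7
  4   0   3   6   0
  5   0   3   9   9

9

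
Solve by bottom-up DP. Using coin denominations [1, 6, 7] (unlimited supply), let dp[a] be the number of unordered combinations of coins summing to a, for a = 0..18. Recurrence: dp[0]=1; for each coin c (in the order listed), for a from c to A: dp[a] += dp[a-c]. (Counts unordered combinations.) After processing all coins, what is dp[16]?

6

after  coin     0     1     2     3     4     5     6     7     8     9    10    11    12    13    14    15    16    17    18
          1     1     1     1     1     1     1     1     1     1     1     1     1     1     1     1     1     1     1     1
          6     1     1     1     1     1     1     2     2     2     2     2     2     3     3     3     3     3     3     4
          7     1     1     1     1     1     1     2     3     3     3     3     3     4     5     6     6     6     6     7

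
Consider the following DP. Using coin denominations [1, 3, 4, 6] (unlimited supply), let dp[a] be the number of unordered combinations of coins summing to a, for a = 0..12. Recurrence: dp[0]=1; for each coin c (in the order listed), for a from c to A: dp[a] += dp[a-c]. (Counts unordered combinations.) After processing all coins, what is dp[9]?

after  coin     0     1     2     3     4     5     6     7     8     9    10    11    12
          1     1     1     1     1     1     1     1     1     1     1     1     1     1
          3     1     1     1     2     2     2     3     3     3     4     4     4     5
          4     1     1     1     2     3     3     4     5     6     7     8     9    11
          6     1     1     1     2     3     3     5     6     7     9    11    12    16

9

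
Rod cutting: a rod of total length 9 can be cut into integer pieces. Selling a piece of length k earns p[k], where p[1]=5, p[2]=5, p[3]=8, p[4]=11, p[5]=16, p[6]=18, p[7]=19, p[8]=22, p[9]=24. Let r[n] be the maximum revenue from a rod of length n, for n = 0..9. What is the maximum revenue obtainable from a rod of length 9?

   n    0    1    2    3    4    5    6    7    8    9
r[n]    0    5   10   15   20   25   30   35   40   45

45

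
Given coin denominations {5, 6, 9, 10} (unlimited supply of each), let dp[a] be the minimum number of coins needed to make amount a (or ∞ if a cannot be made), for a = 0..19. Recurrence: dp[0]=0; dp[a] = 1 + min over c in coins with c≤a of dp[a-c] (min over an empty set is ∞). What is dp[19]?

2

 a  0  1  2  3  4  5  6  7  8  9 10 11 12 13 14 15 16 17 18 19
dp  0  -  -  -  -  1  1  -  -  1  1  2  2  -  2  2  2  3  2  2
(- denotes ∞ / unreachable)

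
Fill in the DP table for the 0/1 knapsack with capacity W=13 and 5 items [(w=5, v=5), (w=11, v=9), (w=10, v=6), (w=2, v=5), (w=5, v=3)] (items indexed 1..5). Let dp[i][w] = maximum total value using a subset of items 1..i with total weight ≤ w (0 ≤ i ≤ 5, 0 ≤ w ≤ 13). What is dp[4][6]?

5

i\w   0   1   2   3   4   5   6   7   8   9  10  11  12  13
  0   0   0   0   0   0   0   0   0   0   0   0   0   0   0
  1   0   0   0   0   0   5   5   5   5   5   5   5   5   5
  2   0   0   0   0   0   5   5   5   5   5   5   9   9   9
  3   0   0   0   0   0   5   5   5   5   5   6   9   9   9
  4   0   0   5   5   5   5   5  10  10  10  10  10  11  14
  5   0   0   5   5   5   5   5  10  10  10  10  10  13  14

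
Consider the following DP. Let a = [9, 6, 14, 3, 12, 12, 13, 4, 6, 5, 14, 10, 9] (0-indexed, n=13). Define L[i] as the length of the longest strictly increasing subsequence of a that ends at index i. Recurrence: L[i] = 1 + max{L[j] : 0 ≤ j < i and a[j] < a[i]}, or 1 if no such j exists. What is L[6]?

   i    0    1    2    3    4    5    6    7    8    9   10   11   12
a[i]    9    6   14    3   12   12   13    4    6    5   14   10    9
L[i]    1    1    2    1    2    2    3    2    3    3    4    4    4

3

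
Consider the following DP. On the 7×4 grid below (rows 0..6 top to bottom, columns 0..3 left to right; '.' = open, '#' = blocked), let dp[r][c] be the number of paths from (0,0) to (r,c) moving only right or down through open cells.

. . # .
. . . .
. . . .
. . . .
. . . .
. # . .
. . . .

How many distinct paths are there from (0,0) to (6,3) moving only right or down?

59

r\c   0   1   2   3
  0   1   1   0   0
  1   1   2   2   2
  2   1   3   5   7
  3   1   4   9  16
  4   1   5  14  30
  5   1   0  14  44
  6   1   1  15  59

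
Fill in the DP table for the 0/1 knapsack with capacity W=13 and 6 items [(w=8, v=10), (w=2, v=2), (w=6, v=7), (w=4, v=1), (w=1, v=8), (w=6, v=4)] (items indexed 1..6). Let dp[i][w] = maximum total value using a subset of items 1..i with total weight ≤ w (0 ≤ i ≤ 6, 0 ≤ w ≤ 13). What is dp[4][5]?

2

i\w   0   1   2   3   4   5   6   7   8   9  10  11  12  13
  0   0   0   0   0   0   0   0   0   0   0   0   0   0   0
  1   0   0   0   0   0   0   0   0  10  10  10  10  10  10
  2   0   0   2   2   2   2   2   2  10  10  12  12  12  12
  3   0   0   2   2   2   2   7   7  10  10  12  12  12  12
  4   0   0   2   2   2   2   7   7  10  10  12  12  12  12
  5   0   8   8  10  10  10  10  15  15  18  18  20  20  20
  6   0   8   8  10  10  10  10  15  15  18  18  20  20  20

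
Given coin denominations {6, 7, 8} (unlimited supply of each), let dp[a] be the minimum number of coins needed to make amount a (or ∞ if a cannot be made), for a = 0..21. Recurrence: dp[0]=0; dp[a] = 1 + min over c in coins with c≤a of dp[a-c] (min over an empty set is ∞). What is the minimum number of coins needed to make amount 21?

3

 a  0  1  2  3  4  5  6  7  8  9 10 11 12 13 14 15 16 17 18 19 20 21
dp  0  -  -  -  -  -  1  1  1  -  -  -  2  2  2  2  2  -  3  3  3  3
(- denotes ∞ / unreachable)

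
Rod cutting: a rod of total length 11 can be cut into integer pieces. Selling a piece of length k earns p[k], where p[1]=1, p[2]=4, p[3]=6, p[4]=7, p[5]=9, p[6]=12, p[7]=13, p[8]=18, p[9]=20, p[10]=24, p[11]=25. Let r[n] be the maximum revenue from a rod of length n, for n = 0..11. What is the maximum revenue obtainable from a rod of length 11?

   n    0    1    2    3    4    5    6    7    8    9   10   11
r[n]    0    1    4    6    8   10   12   14   18   20   24   25

25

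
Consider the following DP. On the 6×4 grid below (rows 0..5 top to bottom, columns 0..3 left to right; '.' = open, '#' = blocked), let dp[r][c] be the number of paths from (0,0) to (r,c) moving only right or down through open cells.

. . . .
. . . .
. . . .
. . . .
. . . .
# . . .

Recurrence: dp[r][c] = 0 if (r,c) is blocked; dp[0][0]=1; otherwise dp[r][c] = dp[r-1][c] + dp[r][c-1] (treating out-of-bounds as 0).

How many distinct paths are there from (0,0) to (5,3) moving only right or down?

r\c   0   1   2   3
  0   1   1   1   1
  1   1   2   3   4
  2   1   3   6  10
  3   1   4  10  20
  4   1   5  15  35
  5   0   5  20  55

55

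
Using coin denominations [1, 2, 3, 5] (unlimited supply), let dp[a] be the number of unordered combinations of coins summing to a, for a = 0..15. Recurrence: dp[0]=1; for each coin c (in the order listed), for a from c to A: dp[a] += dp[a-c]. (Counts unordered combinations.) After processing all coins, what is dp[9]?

16

after  coin     0     1     2     3     4     5     6     7     8     9    10    11    12    13    14    15
          1     1     1     1     1     1     1     1     1     1     1     1     1     1     1     1     1
          2     1     1     2     2     3     3     4     4     5     5     6     6     7     7     8     8
          3     1     1     2     3     4     5     7     8    10    12    14    16    19    21    24    27
          5     1     1     2     3     4     6     8    10    13    16    20    24    29    34    40    47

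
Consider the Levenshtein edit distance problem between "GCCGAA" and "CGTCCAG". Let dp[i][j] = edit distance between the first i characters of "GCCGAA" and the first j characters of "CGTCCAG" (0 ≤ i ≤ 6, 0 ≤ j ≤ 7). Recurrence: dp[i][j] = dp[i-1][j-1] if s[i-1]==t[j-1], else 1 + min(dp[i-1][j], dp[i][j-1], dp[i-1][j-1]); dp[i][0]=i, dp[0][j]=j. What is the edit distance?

4

   ''  C  G  T  C  C  A  G
''  0  1  2  3  4  5  6  7
 G  1  1  1  2  3  4  5  6
 C  2  1  2  2  2  3  4  5
 C  3  2  2  3  2  2  3  4
 G  4  3  2  3  3  3  3  3
 A  5  4  3  3  4  4  3  4
 A  6  5  4  4  4  5  4  4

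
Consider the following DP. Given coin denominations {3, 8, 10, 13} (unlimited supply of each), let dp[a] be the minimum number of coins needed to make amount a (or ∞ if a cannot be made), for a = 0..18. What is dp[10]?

 a  0  1  2  3  4  5  6  7  8  9 10 11 12 13 14 15 16 17 18
dp  0  -  -  1  -  -  2  -  1  3  1  2  4  1  3  5  2  4  2
(- denotes ∞ / unreachable)

1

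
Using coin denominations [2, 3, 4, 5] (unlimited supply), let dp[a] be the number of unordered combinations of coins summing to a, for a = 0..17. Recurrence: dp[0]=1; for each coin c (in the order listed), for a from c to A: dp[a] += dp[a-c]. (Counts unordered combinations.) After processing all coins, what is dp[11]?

after  coin     0     1     2     3     4     5     6     7     8     9    10    11    12    13    14    15    16    17
          2     1     0     1     0     1     0     1     0     1     0     1     0     1     0     1     0     1     0
          3     1     0     1     1     1     1     2     1     2     2     2     2     3     2     3     3     3     3
          4     1     0     1     1     2     1     3     2     4     3     5     4     7     5     8     7    10     8
          5     1     0     1     1     2     2     3     3     5     5     7     7    10    10    13    14    17    18

7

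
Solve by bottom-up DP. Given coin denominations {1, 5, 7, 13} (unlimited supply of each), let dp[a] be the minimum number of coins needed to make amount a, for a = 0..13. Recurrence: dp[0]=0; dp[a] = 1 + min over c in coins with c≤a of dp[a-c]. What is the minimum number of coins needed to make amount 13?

 a  0  1  2  3  4  5  6  7  8  9 10 11 12 13
dp  0  1  2  3  4  1  2  1  2  3  2  3  2  1

1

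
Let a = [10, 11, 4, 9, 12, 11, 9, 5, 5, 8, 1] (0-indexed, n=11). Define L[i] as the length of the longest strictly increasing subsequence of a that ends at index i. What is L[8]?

   i    0    1    2    3    4    5    6    7    8    9   10
a[i]   10   11    4    9   12   11    9    5    5    8    1
L[i]    1    2    1    2    3    3    2    2    2    3    1

2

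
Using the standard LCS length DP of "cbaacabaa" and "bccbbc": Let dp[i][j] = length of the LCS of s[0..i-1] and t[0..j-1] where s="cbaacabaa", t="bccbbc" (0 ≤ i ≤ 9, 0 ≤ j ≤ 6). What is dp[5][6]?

3

   ''  b  c  c  b  b  c
''  0  0  0  0  0  0  0
 c  0  0  1  1  1  1  1
 b  0  1  1  1  2  2  2
 a  0  1  1  1  2  2  2
 a  0  1  1  1  2  2  2
 c  0  1  2  2  2  2  3
 a  0  1  2  2  2  2  3
 b  0  1  2  2  3  3  3
 a  0  1  2  2  3  3  3
 a  0  1  2  2  3  3  3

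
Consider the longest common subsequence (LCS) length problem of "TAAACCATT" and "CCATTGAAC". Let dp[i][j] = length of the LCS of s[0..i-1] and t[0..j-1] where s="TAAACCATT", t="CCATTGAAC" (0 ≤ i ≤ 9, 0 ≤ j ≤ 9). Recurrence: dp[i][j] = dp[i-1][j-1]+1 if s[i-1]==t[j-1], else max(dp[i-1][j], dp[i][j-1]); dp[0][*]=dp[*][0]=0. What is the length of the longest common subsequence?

5

   ''  C  C  A  T  T  G  A  A  C
''  0  0  0  0  0  0  0  0  0  0
 T  0  0  0  0  1  1  1  1  1  1
 A  0  0  0  1  1  1  1  2  2  2
 A  0  0  0  1  1  1  1  2  3  3
 A  0  0  0  1  1  1  1  2  3  3
 C  0  1  1  1  1  1  1  2  3  4
 C  0  1  2  2  2  2  2  2  3  4
 A  0  1  2  3  3  3  3  3  3  4
 T  0  1  2  3  4  4  4  4  4  4
 T  0  1  2  3  4  5  5  5  5  5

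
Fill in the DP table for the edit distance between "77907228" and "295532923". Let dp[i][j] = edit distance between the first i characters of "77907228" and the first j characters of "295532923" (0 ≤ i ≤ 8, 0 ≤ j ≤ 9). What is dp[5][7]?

7

   ''  2  9  5  5  3  2  9  2  3
''  0  1  2  3  4  5  6  7  8  9
 7  1  1  2  3  4  5  6  7  8  9
 7  2  2  2  3  4  5  6  7  8  9
 9  3  3  2  3  4  5  6  6  7  8
 0  4  4  3  3  4  5  6  7  7  8
 7  5  5  4  4  4  5  6  7  8  8
 2  6  5  5  5  5  5  5  6  7  8
 2  7  6  6  6  6  6  5  6  6  7
 8  8  7  7  7  7  7  6  6  7  7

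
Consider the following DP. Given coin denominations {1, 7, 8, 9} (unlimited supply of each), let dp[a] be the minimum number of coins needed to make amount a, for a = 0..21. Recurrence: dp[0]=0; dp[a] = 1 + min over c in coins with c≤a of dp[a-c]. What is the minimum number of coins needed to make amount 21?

 a  0  1  2  3  4  5  6  7  8  9 10 11 12 13 14 15 16 17 18 19 20 21
dp  0  1  2  3  4  5  6  1  1  1  2  3  4  5  2  2  2  2  2  3  4  3

3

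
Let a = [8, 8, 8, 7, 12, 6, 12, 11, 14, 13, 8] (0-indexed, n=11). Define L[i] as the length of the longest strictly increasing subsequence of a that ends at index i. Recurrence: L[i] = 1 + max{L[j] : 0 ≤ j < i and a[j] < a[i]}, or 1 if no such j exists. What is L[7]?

   i    0    1    2    3    4    5    6    7    8    9   10
a[i]    8    8    8    7   12    6   12   11   14   13    8
L[i]    1    1    1    1    2    1    2    2    3    3    2

2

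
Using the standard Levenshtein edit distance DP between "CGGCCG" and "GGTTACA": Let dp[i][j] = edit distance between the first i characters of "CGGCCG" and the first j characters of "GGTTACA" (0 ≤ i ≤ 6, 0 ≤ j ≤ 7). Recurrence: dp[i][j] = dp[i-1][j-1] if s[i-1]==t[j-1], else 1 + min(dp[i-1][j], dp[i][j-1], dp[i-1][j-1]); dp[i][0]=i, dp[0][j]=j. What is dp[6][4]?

   ''  G  G  T  T  A  C  A
''  0  1  2  3  4  5  6  7
 C  1  1  2  3  4  5  5  6
 G  2  1  1  2  3  4  5  6
 G  3  2  1  2  3  4  5  6
 C  4  3  2  2  3  4  4  5
 C  5  4  3  3  3  4  4  5
 G  6  5  4  4  4  4  5  5

4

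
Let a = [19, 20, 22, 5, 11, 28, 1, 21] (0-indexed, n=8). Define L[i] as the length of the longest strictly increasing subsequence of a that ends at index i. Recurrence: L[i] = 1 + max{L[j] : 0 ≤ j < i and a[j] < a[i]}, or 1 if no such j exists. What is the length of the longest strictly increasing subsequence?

   i    0    1    2    3    4    5    6    7
a[i]   19   20   22    5   11   28    1   21
L[i]    1    2    3    1    2    4    1    3

4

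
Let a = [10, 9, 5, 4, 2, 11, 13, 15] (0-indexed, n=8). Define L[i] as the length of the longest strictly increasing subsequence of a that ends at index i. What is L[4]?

   i    0    1    2    3    4    5    6    7
a[i]   10    9    5    4    2   11   13   15
L[i]    1    1    1    1    1    2    3    4

1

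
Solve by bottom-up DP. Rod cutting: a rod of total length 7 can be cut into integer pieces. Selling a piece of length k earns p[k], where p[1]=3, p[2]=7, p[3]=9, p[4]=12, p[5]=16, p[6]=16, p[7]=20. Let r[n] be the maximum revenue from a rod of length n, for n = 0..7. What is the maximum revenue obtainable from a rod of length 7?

   n    0    1    2    3    4    5    6    7
r[n]    0    3    7   10   14   17   21   24

24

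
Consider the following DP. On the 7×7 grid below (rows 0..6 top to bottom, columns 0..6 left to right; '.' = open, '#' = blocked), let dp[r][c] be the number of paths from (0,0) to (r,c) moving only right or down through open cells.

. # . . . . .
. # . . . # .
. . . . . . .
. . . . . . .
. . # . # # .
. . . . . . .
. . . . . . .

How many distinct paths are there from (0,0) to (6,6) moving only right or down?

48

r\c   0   1   2   3   4   5   6
  0   1   0   0   0   0   0   0
  1   1   0   0   0   0   0   0
  2   1   1   1   1   1   1   1
  3   1   2   3   4   5   6   7
  4   1   3   0   4   0   0   7
  5   1   4   4   8   8   8  15
  6   1   5   9  17  25  33  48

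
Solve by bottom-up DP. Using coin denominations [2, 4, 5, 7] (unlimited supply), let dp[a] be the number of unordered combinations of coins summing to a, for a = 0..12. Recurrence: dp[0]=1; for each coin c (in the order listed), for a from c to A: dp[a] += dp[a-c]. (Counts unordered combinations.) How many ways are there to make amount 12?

after  coin     0     1     2     3     4     5     6     7     8     9    10    11    12
          2     1     0     1     0     1     0     1     0     1     0     1     0     1
          4     1     0     1     0     2     0     2     0     3     0     3     0     4
          5     1     0     1     0     2     1     2     1     3     2     4     2     5
          7     1     0     1     0     2     1     2     2     3     3     4     4     6

6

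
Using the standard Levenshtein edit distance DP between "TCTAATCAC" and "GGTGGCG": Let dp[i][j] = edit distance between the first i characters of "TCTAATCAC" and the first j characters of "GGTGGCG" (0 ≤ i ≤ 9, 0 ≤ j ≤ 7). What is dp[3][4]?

   ''  G  G  T  G  G  C  G
''  0  1  2  3  4  5  6  7
 T  1  1  2  2  3  4  5  6
 C  2  2  2  3  3  4  4  5
 T  3  3  3  2  3  4  5  5
 A  4  4  4  3  3  4  5  6
 A  5  5  5  4  4  4  5  6
 T  6  6  6  5  5  5  5  6
 C  7  7  7  6  6  6  5  6
 A  8  8  8  7  7  7  6  6
 C  9  9  9  8  8  8  7  7

3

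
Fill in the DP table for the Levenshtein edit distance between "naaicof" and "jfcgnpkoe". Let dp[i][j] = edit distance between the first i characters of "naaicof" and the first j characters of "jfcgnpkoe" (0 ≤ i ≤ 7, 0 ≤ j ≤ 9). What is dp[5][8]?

8

   ''  j  f  c  g  n  p  k  o  e
''  0  1  2  3  4  5  6  7  8  9
 n  1  1  2  3  4  4  5  6  7  8
 a  2  2  2  3  4  5  5  6  7  8
 a  3  3  3  3  4  5  6  6  7  8
 i  4  4  4  4  4  5  6  7  7  8
 c  5  5  5  4  5  5  6  7  8  8
 o  6  6  6  5  5  6  6  7  7  8
 f  7  7  6  6  6  6  7  7  8  8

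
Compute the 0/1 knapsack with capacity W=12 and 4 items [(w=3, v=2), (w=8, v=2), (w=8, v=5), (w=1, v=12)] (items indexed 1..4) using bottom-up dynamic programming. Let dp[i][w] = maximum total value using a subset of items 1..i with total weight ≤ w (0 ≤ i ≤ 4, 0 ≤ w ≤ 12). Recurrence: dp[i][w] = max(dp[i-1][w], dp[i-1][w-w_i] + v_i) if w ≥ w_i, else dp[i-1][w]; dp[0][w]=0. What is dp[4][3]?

12

i\w   0   1   2   3   4   5   6   7   8   9  10  11  12
  0   0   0   0   0   0   0   0   0   0   0   0   0   0
  1   0   0   0   2   2   2   2   2   2   2   2   2   2
  2   0   0   0   2   2   2   2   2   2   2   2   4   4
  3   0   0   0   2   2   2   2   2   5   5   5   7   7
  4   0  12  12  12  14  14  14  14  14  17  17  17  19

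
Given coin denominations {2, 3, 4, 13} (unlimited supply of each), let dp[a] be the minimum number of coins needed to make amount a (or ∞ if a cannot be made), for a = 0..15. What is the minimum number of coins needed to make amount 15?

 a  0  1  2  3  4  5  6  7  8  9 10 11 12 13 14 15
dp  0  -  1  1  1  2  2  2  2  3  3  3  3  1  4  2
(- denotes ∞ / unreachable)

2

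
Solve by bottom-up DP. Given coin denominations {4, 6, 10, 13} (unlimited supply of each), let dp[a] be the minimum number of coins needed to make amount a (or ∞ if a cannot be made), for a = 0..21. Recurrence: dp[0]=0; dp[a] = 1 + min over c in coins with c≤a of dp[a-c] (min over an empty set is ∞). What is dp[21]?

 a  0  1  2  3  4  5  6  7  8  9 10 11 12 13 14 15 16 17 18 19 20 21
dp  0  -  -  -  1  -  1  -  2  -  1  -  2  1  2  -  2  2  3  2  2  3
(- denotes ∞ / unreachable)

3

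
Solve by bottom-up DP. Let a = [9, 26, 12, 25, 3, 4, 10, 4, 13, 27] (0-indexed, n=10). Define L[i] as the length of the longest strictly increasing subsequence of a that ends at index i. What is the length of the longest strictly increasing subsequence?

5

   i    0    1    2    3    4    5    6    7    8    9
a[i]    9   26   12   25    3    4   10    4   13   27
L[i]    1    2    2    3    1    2    3    2    4    5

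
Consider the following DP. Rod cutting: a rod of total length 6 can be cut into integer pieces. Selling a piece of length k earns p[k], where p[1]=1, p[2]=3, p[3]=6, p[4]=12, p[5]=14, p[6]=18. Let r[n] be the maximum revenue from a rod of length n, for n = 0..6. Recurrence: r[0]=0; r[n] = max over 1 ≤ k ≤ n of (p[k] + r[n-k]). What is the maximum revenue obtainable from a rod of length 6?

   n    0    1    2    3    4    5    6
r[n]    0    1    3    6   12   14   18

18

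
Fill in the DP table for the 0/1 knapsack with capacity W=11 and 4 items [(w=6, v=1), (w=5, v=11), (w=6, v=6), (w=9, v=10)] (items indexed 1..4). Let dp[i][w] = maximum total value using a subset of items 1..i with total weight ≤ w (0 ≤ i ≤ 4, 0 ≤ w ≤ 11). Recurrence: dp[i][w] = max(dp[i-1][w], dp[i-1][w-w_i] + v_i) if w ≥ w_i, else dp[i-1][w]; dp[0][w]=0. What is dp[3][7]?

11

i\w   0   1   2   3   4   5   6   7   8   9  10  11
  0   0   0   0   0   0   0   0   0   0   0   0   0
  1   0   0   0   0   0   0   1   1   1   1   1   1
  2   0   0   0   0   0  11  11  11  11  11  11  12
  3   0   0   0   0   0  11  11  11  11  11  11  17
  4   0   0   0   0   0  11  11  11  11  11  11  17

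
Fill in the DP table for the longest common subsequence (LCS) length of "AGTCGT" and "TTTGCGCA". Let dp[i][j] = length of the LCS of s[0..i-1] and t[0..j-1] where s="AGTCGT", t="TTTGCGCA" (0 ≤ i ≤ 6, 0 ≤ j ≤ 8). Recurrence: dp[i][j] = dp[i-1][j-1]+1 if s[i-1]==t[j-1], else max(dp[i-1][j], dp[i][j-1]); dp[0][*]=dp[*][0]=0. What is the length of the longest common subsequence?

   ''  T  T  T  G  C  G  C  A
''  0  0  0  0  0  0  0  0  0
 A  0  0  0  0  0  0  0  0  1
 G  0  0  0  0  1  1  1  1  1
 T  0  1  1  1  1  1  1  1  1
 C  0  1  1  1  1  2  2  2  2
 G  0  1  1  1  2  2  3  3  3
 T  0  1  2  2  2  2  3  3  3

3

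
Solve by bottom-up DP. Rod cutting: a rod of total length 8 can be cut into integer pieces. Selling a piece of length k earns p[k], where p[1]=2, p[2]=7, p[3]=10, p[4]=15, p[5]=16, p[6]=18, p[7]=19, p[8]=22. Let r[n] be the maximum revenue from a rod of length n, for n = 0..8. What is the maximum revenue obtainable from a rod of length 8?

   n    0    1    2    3    4    5    6    7    8
r[n]    0    2    7   10   15   17   22   25   30

30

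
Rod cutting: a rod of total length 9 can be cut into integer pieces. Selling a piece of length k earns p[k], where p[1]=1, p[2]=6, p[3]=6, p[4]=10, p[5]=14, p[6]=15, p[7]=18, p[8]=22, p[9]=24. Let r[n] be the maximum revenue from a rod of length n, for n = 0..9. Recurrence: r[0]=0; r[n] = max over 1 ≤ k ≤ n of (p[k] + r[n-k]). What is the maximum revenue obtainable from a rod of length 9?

26

   n    0    1    2    3    4    5    6    7    8    9
r[n]    0    1    6    7   12   14   18   20   24   26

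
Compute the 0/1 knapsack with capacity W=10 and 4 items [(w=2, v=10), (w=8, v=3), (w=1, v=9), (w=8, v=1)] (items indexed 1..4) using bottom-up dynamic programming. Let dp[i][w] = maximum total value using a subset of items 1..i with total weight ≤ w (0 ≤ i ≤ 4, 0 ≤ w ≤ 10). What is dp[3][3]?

19

i\w   0   1   2   3   4   5   6   7   8   9  10
  0   0   0   0   0   0   0   0   0   0   0   0
  1   0   0  10  10  10  10  10  10  10  10  10
  2   0   0  10  10  10  10  10  10  10  10  13
  3   0   9  10  19  19  19  19  19  19  19  19
  4   0   9  10  19  19  19  19  19  19  19  19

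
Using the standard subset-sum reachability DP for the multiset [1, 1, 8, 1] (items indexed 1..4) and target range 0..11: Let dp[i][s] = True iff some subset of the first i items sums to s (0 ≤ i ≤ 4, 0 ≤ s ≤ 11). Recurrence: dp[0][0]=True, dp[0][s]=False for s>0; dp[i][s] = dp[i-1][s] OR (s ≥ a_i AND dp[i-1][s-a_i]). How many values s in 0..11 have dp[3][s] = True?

i\s   0   1   2   3   4   5   6   7   8   9  10  11
  0   T   F   F   F   F   F   F   F   F   F   F   F
  1   T   T   F   F   F   F   F   F   F   F   F   F
  2   T   T   T   F   F   F   F   F   F   F   F   F
  3   T   T   T   F   F   F   F   F   T   T   T   F
  4   T   T   T   T   F   F   F   F   T   T   T   T

6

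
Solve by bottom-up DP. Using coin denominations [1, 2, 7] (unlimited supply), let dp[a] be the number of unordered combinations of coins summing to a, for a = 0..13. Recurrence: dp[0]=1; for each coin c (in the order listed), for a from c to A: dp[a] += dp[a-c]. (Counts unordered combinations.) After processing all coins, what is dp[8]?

after  coin     0     1     2     3     4     5     6     7     8     9    10    11    12    13
          1     1     1     1     1     1     1     1     1     1     1     1     1     1     1
          2     1     1     2     2     3     3     4     4     5     5     6     6     7     7
          7     1     1     2     2     3     3     4     5     6     7     8     9    10    11

6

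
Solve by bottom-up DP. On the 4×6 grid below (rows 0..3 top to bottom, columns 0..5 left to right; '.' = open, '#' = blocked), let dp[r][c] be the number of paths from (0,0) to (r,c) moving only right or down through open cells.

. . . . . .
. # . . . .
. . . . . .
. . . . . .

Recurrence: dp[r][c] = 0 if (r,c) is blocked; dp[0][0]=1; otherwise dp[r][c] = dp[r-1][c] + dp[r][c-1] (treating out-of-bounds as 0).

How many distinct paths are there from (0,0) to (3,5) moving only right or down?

26

r\c   0   1   2   3   4   5
  0   1   1   1   1   1   1
  1   1   0   1   2   3   4
  2   1   1   2   4   7  11
  3   1   2   4   8  15  26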